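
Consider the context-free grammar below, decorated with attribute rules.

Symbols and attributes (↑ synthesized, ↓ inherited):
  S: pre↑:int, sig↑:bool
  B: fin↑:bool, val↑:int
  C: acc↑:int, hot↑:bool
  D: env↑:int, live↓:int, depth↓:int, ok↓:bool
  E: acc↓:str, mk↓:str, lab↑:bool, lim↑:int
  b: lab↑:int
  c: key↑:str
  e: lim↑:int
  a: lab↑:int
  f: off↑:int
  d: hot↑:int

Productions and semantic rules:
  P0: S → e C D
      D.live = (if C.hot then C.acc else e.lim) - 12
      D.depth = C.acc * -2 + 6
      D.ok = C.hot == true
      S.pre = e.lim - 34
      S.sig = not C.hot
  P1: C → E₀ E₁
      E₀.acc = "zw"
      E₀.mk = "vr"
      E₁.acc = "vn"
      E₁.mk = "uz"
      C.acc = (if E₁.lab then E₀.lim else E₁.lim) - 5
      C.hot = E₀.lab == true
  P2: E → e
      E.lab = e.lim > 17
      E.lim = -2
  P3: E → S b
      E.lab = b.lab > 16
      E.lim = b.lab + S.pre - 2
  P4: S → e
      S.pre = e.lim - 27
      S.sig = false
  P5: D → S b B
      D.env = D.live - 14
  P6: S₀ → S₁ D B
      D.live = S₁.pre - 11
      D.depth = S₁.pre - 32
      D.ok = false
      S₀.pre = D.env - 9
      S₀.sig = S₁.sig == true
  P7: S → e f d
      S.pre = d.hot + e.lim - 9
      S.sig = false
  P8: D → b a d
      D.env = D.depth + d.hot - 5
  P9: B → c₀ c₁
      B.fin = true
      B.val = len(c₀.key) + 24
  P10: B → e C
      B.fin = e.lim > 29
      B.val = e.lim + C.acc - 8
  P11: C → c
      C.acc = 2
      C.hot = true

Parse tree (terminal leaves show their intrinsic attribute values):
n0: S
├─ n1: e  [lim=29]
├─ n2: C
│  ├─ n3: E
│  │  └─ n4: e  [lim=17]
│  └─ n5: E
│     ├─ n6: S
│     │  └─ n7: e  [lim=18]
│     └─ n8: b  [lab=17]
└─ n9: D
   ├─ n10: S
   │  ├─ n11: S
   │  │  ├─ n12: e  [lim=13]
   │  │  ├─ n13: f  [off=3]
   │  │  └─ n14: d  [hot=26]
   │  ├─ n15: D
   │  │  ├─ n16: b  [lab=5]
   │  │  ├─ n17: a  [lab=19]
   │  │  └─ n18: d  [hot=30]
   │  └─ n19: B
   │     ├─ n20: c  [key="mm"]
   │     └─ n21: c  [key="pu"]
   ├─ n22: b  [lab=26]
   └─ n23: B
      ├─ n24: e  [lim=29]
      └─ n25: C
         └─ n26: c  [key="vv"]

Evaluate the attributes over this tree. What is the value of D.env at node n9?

3

1. n1.lim = 29  [terminal]
2. n3.acc = "zw"  ["zw"]
3. n3.mk = "vr"  ["vr"]
4. n4.lim = 17  [terminal]
5. n3.lab = false  [e.lim > 17]
6. n3.lim = -2  [-2]
7. n5.acc = "vn"  ["vn"]
8. n5.mk = "uz"  ["uz"]
9. n7.lim = 18  [terminal]
10. n6.pre = -9  [e.lim - 27]
11. n6.sig = false  [false]
12. n8.lab = 17  [terminal]
13. n5.lab = true  [b.lab > 16]
14. n5.lim = 6  [b.lab + S.pre - 2]
15. n2.acc = -7  [(if E₁.lab then E₀.lim else E₁.lim) - 5]
16. n2.hot = false  [E₀.lab == true]
17. n9.live = 17  [(if C.hot then C.acc else e.lim) - 12]
18. n9.depth = 20  [C.acc * -2 + 6]
19. n9.ok = false  [C.hot == true]
20. n12.lim = 13  [terminal]
21. n13.off = 3  [terminal]
22. n14.hot = 26  [terminal]
23. n11.pre = 30  [d.hot + e.lim - 9]
24. n11.sig = false  [false]
25. n15.live = 19  [S₁.pre - 11]
26. n15.depth = -2  [S₁.pre - 32]
27. n15.ok = false  [false]
28. n16.lab = 5  [terminal]
29. n17.lab = 19  [terminal]
30. n18.hot = 30  [terminal]
31. n15.env = 23  [D.depth + d.hot - 5]
32. n20.key = "mm"  [terminal]
33. n21.key = "pu"  [terminal]
34. n19.fin = true  [true]
35. n19.val = 26  [len(c₀.key) + 24]
36. n10.pre = 14  [D.env - 9]
37. n10.sig = false  [S₁.sig == true]
38. n22.lab = 26  [terminal]
39. n24.lim = 29  [terminal]
40. n26.key = "vv"  [terminal]
41. n25.acc = 2  [2]
42. n25.hot = true  [true]
43. n23.fin = false  [e.lim > 29]
44. n23.val = 23  [e.lim + C.acc - 8]
45. n9.env = 3  [D.live - 14]
46. n0.pre = -5  [e.lim - 34]
47. n0.sig = true  [not C.hot]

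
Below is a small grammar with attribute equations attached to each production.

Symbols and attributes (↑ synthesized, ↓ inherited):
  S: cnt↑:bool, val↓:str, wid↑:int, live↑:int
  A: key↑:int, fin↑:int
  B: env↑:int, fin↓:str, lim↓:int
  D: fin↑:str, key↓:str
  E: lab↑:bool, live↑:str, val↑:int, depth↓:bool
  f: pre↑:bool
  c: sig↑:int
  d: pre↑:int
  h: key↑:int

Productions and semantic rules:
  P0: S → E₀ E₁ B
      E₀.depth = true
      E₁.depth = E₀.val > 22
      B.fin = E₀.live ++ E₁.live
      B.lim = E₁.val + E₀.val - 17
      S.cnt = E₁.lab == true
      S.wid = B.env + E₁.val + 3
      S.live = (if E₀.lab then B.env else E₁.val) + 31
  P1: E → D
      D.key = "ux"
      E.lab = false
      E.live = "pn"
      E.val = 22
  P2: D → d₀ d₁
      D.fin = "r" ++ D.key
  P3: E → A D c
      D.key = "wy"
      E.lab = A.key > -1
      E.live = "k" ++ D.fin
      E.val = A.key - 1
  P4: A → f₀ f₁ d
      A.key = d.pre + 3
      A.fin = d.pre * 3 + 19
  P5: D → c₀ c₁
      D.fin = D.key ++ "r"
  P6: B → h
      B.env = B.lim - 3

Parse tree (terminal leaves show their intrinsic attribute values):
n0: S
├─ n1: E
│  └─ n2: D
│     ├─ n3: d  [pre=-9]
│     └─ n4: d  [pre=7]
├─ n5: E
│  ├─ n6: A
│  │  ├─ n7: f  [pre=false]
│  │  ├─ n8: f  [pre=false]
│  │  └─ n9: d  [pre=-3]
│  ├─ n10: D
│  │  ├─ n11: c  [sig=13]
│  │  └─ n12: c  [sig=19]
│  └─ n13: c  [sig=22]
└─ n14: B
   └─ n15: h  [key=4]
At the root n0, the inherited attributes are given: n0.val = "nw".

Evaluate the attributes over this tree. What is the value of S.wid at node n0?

1. n0.val = "nw"  [given at root]
2. n1.depth = true  [true]
3. n2.key = "ux"  ["ux"]
4. n3.pre = -9  [terminal]
5. n4.pre = 7  [terminal]
6. n2.fin = "rux"  ["r" ++ D.key]
7. n1.lab = false  [false]
8. n1.live = "pn"  ["pn"]
9. n1.val = 22  [22]
10. n5.depth = false  [E₀.val > 22]
11. n7.pre = false  [terminal]
12. n8.pre = false  [terminal]
13. n9.pre = -3  [terminal]
14. n6.key = 0  [d.pre + 3]
15. n6.fin = 10  [d.pre * 3 + 19]
16. n10.key = "wy"  ["wy"]
17. n11.sig = 13  [terminal]
18. n12.sig = 19  [terminal]
19. n10.fin = "wyr"  [D.key ++ "r"]
20. n13.sig = 22  [terminal]
21. n5.lab = true  [A.key > -1]
22. n5.live = "kwyr"  ["k" ++ D.fin]
23. n5.val = -1  [A.key - 1]
24. n14.fin = "pnkwyr"  [E₀.live ++ E₁.live]
25. n14.lim = 4  [E₁.val + E₀.val - 17]
26. n15.key = 4  [terminal]
27. n14.env = 1  [B.lim - 3]
28. n0.cnt = true  [E₁.lab == true]
29. n0.wid = 3  [B.env + E₁.val + 3]
30. n0.live = 30  [(if E₀.lab then B.env else E₁.val) + 31]

3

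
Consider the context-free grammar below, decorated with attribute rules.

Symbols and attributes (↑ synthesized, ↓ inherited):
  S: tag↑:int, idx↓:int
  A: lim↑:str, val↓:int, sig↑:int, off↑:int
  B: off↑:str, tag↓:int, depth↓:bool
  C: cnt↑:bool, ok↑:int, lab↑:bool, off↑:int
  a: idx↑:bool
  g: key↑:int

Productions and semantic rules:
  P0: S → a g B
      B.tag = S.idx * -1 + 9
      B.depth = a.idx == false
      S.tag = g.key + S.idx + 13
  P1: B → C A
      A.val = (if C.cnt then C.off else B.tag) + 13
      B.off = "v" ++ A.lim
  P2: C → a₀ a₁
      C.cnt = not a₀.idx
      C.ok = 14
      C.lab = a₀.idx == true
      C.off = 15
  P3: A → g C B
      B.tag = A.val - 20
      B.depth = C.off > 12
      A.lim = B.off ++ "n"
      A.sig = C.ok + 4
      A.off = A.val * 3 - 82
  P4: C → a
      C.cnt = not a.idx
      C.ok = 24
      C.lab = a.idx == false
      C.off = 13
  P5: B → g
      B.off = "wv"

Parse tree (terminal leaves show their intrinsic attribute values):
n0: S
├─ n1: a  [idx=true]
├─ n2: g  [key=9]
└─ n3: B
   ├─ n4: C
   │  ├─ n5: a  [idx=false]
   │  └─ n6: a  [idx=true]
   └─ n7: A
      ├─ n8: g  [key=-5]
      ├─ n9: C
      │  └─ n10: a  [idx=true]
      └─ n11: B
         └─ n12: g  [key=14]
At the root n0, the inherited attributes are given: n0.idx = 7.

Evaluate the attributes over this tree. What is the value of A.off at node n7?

1. n0.idx = 7  [given at root]
2. n1.idx = true  [terminal]
3. n2.key = 9  [terminal]
4. n3.tag = 2  [S.idx * -1 + 9]
5. n3.depth = false  [a.idx == false]
6. n5.idx = false  [terminal]
7. n6.idx = true  [terminal]
8. n4.cnt = true  [not a₀.idx]
9. n4.ok = 14  [14]
10. n4.lab = false  [a₀.idx == true]
11. n4.off = 15  [15]
12. n7.val = 28  [(if C.cnt then C.off else B.tag) + 13]
13. n8.key = -5  [terminal]
14. n10.idx = true  [terminal]
15. n9.cnt = false  [not a.idx]
16. n9.ok = 24  [24]
17. n9.lab = false  [a.idx == false]
18. n9.off = 13  [13]
19. n11.tag = 8  [A.val - 20]
20. n11.depth = true  [C.off > 12]
21. n12.key = 14  [terminal]
22. n11.off = "wv"  ["wv"]
23. n7.lim = "wvn"  [B.off ++ "n"]
24. n7.sig = 28  [C.ok + 4]
25. n7.off = 2  [A.val * 3 - 82]
26. n3.off = "vwvn"  ["v" ++ A.lim]
27. n0.tag = 29  [g.key + S.idx + 13]

2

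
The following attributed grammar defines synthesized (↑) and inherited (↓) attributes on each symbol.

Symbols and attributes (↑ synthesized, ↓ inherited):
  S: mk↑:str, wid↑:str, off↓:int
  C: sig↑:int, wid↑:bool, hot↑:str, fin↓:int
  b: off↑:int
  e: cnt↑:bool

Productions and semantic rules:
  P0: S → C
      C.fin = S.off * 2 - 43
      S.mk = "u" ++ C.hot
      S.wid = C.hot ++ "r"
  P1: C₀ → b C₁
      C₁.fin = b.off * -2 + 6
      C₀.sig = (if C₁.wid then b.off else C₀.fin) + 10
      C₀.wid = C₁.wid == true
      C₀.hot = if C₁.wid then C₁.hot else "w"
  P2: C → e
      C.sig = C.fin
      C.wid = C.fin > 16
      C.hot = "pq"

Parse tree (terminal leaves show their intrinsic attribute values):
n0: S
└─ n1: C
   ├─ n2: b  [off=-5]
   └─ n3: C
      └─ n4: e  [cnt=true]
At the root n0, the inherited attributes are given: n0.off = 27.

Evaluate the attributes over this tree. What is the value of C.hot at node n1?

1. n0.off = 27  [given at root]
2. n1.fin = 11  [S.off * 2 - 43]
3. n2.off = -5  [terminal]
4. n3.fin = 16  [b.off * -2 + 6]
5. n4.cnt = true  [terminal]
6. n3.sig = 16  [C.fin]
7. n3.wid = false  [C.fin > 16]
8. n3.hot = "pq"  ["pq"]
9. n1.sig = 21  [(if C₁.wid then b.off else C₀.fin) + 10]
10. n1.wid = false  [C₁.wid == true]
11. n1.hot = "w"  [if C₁.wid then C₁.hot else "w"]
12. n0.mk = "uw"  ["u" ++ C.hot]
13. n0.wid = "wr"  [C.hot ++ "r"]

"w"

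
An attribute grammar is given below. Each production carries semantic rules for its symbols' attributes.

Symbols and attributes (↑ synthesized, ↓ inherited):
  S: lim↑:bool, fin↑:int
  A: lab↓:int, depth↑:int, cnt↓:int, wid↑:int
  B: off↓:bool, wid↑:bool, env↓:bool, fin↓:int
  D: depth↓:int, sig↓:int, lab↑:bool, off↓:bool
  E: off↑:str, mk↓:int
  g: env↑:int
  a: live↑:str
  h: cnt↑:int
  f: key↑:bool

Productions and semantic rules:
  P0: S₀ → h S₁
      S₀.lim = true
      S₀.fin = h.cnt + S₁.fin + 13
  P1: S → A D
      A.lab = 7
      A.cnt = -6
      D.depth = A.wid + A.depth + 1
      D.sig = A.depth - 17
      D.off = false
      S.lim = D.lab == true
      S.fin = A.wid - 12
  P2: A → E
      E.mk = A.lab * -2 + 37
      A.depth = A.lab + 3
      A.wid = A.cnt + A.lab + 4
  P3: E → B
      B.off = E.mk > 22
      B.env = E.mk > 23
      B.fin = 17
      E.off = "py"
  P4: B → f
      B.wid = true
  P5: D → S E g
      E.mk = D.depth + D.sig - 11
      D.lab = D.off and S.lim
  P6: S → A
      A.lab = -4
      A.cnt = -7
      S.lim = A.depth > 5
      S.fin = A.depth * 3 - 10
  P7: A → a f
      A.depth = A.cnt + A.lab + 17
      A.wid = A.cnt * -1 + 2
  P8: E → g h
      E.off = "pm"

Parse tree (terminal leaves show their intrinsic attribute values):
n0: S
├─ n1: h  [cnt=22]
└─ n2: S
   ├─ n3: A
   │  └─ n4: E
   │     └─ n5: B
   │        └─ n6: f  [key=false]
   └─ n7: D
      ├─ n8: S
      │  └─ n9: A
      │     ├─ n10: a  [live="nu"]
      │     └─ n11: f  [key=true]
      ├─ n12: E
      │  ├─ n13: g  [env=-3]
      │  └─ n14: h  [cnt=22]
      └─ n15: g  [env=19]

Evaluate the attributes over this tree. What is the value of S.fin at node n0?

1. n1.cnt = 22  [terminal]
2. n3.lab = 7  [7]
3. n3.cnt = -6  [-6]
4. n4.mk = 23  [A.lab * -2 + 37]
5. n5.off = true  [E.mk > 22]
6. n5.env = false  [E.mk > 23]
7. n5.fin = 17  [17]
8. n6.key = false  [terminal]
9. n5.wid = true  [true]
10. n4.off = "py"  ["py"]
11. n3.depth = 10  [A.lab + 3]
12. n3.wid = 5  [A.cnt + A.lab + 4]
13. n7.depth = 16  [A.wid + A.depth + 1]
14. n7.sig = -7  [A.depth - 17]
15. n7.off = false  [false]
16. n9.lab = -4  [-4]
17. n9.cnt = -7  [-7]
18. n10.live = "nu"  [terminal]
19. n11.key = true  [terminal]
20. n9.depth = 6  [A.cnt + A.lab + 17]
21. n9.wid = 9  [A.cnt * -1 + 2]
22. n8.lim = true  [A.depth > 5]
23. n8.fin = 8  [A.depth * 3 - 10]
24. n12.mk = -2  [D.depth + D.sig - 11]
25. n13.env = -3  [terminal]
26. n14.cnt = 22  [terminal]
27. n12.off = "pm"  ["pm"]
28. n15.env = 19  [terminal]
29. n7.lab = false  [D.off and S.lim]
30. n2.lim = false  [D.lab == true]
31. n2.fin = -7  [A.wid - 12]
32. n0.lim = true  [true]
33. n0.fin = 28  [h.cnt + S₁.fin + 13]

28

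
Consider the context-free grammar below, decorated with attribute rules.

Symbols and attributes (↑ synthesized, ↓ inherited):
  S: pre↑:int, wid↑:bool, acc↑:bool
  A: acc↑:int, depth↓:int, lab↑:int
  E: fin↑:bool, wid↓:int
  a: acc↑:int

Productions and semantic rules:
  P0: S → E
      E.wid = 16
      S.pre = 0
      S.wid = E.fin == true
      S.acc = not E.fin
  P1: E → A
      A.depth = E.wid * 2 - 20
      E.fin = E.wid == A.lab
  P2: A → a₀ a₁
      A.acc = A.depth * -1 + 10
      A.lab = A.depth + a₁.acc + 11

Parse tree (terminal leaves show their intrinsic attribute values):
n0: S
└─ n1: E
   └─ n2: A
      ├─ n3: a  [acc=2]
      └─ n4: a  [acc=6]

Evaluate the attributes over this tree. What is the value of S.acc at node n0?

true

1. n1.wid = 16  [16]
2. n2.depth = 12  [E.wid * 2 - 20]
3. n3.acc = 2  [terminal]
4. n4.acc = 6  [terminal]
5. n2.acc = -2  [A.depth * -1 + 10]
6. n2.lab = 29  [A.depth + a₁.acc + 11]
7. n1.fin = false  [E.wid == A.lab]
8. n0.pre = 0  [0]
9. n0.wid = false  [E.fin == true]
10. n0.acc = true  [not E.fin]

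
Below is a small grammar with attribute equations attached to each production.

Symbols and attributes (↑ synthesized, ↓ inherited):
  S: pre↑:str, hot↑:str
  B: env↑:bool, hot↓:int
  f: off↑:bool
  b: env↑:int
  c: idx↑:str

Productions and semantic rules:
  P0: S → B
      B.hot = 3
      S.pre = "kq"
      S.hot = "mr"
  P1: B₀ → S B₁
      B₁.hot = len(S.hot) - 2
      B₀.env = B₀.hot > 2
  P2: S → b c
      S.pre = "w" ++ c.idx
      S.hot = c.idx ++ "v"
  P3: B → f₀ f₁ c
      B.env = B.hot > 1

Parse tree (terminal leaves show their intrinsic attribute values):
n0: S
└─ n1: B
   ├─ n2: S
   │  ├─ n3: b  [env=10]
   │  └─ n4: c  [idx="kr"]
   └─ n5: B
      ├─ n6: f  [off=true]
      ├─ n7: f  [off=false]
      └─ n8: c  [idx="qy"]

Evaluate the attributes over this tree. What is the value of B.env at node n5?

1. n1.hot = 3  [3]
2. n3.env = 10  [terminal]
3. n4.idx = "kr"  [terminal]
4. n2.pre = "wkr"  ["w" ++ c.idx]
5. n2.hot = "krv"  [c.idx ++ "v"]
6. n5.hot = 1  [len(S.hot) - 2]
7. n6.off = true  [terminal]
8. n7.off = false  [terminal]
9. n8.idx = "qy"  [terminal]
10. n5.env = false  [B.hot > 1]
11. n1.env = true  [B₀.hot > 2]
12. n0.pre = "kq"  ["kq"]
13. n0.hot = "mr"  ["mr"]

false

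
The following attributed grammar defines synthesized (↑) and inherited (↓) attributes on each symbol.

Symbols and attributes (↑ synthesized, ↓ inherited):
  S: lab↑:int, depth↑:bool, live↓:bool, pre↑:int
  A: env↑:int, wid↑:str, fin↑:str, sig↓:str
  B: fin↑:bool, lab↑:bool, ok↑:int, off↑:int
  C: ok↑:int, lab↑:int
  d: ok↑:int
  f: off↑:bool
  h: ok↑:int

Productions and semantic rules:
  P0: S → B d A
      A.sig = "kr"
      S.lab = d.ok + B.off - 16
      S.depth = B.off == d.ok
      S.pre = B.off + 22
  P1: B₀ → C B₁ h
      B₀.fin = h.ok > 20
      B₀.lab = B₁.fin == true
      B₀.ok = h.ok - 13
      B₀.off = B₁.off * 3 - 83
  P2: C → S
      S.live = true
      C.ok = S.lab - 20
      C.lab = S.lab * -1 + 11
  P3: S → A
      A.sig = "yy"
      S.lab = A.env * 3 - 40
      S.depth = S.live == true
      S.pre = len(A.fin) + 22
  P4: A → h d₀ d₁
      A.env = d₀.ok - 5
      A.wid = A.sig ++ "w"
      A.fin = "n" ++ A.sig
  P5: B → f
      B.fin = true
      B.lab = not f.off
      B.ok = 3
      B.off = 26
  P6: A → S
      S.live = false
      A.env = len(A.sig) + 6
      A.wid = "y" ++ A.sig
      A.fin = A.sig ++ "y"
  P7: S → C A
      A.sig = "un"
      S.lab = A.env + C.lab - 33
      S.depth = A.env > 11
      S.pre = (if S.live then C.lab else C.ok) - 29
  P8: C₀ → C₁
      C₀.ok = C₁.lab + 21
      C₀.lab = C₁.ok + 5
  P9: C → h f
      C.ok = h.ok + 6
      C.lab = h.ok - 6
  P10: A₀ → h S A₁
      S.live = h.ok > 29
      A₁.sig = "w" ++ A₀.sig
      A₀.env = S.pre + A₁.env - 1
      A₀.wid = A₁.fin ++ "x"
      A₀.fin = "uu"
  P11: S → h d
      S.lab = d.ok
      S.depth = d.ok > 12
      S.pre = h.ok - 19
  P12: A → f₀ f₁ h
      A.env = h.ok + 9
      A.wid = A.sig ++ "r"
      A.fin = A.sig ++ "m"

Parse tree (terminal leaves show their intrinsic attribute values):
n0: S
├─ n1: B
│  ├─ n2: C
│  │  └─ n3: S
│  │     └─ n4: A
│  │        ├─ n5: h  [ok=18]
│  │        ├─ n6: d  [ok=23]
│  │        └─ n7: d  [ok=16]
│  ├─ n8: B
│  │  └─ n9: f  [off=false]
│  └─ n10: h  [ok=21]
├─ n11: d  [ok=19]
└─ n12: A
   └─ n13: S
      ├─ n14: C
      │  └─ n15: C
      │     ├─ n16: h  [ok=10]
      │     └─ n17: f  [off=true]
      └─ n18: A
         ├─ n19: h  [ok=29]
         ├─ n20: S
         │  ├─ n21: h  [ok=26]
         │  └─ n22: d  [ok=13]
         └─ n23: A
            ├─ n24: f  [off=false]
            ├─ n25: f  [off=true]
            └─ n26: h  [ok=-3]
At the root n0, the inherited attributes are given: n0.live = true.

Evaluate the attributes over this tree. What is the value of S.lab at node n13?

1. n0.live = true  [given at root]
2. n3.live = true  [true]
3. n4.sig = "yy"  ["yy"]
4. n5.ok = 18  [terminal]
5. n6.ok = 23  [terminal]
6. n7.ok = 16  [terminal]
7. n4.env = 18  [d₀.ok - 5]
8. n4.wid = "yyw"  [A.sig ++ "w"]
9. n4.fin = "nyy"  ["n" ++ A.sig]
10. n3.lab = 14  [A.env * 3 - 40]
11. n3.depth = true  [S.live == true]
12. n3.pre = 25  [len(A.fin) + 22]
13. n2.ok = -6  [S.lab - 20]
14. n2.lab = -3  [S.lab * -1 + 11]
15. n9.off = false  [terminal]
16. n8.fin = true  [true]
17. n8.lab = true  [not f.off]
18. n8.ok = 3  [3]
19. n8.off = 26  [26]
20. n10.ok = 21  [terminal]
21. n1.fin = true  [h.ok > 20]
22. n1.lab = true  [B₁.fin == true]
23. n1.ok = 8  [h.ok - 13]
24. n1.off = -5  [B₁.off * 3 - 83]
25. n11.ok = 19  [terminal]
26. n12.sig = "kr"  ["kr"]
27. n13.live = false  [false]
28. n16.ok = 10  [terminal]
29. n17.off = true  [terminal]
30. n15.ok = 16  [h.ok + 6]
31. n15.lab = 4  [h.ok - 6]
32. n14.ok = 25  [C₁.lab + 21]
33. n14.lab = 21  [C₁.ok + 5]
34. n18.sig = "un"  ["un"]
35. n19.ok = 29  [terminal]
36. n20.live = false  [h.ok > 29]
37. n21.ok = 26  [terminal]
38. n22.ok = 13  [terminal]
39. n20.lab = 13  [d.ok]
40. n20.depth = true  [d.ok > 12]
41. n20.pre = 7  [h.ok - 19]
42. n23.sig = "wun"  ["w" ++ A₀.sig]
43. n24.off = false  [terminal]
44. n25.off = true  [terminal]
45. n26.ok = -3  [terminal]
46. n23.env = 6  [h.ok + 9]
47. n23.wid = "wunr"  [A.sig ++ "r"]
48. n23.fin = "wunm"  [A.sig ++ "m"]
49. n18.env = 12  [S.pre + A₁.env - 1]
50. n18.wid = "wunmx"  [A₁.fin ++ "x"]
51. n18.fin = "uu"  ["uu"]
52. n13.lab = 0  [A.env + C.lab - 33]
53. n13.depth = true  [A.env > 11]
54. n13.pre = -4  [(if S.live then C.lab else C.ok) - 29]
55. n12.env = 8  [len(A.sig) + 6]
56. n12.wid = "ykr"  ["y" ++ A.sig]
57. n12.fin = "kry"  [A.sig ++ "y"]
58. n0.lab = -2  [d.ok + B.off - 16]
59. n0.depth = false  [B.off == d.ok]
60. n0.pre = 17  [B.off + 22]

0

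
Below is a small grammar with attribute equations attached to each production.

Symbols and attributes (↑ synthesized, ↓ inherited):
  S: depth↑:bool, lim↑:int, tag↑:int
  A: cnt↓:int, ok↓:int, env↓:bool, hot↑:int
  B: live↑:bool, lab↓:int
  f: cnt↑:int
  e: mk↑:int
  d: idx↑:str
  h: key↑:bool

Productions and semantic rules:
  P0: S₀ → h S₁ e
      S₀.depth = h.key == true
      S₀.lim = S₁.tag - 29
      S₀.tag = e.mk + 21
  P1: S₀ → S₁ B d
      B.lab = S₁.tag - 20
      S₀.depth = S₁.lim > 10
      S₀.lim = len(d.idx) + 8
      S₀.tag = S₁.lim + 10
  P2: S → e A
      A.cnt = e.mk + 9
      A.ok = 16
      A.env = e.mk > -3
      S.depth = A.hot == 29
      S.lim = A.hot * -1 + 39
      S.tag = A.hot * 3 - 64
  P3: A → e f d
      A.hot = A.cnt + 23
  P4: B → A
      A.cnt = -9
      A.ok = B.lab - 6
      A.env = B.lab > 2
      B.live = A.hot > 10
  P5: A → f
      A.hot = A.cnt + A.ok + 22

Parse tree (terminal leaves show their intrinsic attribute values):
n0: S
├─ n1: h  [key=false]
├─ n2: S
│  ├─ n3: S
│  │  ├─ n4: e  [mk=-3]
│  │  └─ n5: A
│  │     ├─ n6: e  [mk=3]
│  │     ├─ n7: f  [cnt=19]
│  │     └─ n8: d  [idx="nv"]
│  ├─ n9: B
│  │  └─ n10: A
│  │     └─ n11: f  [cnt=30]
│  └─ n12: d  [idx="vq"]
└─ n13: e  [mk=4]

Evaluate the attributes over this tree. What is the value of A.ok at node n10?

1. n1.key = false  [terminal]
2. n4.mk = -3  [terminal]
3. n5.cnt = 6  [e.mk + 9]
4. n5.ok = 16  [16]
5. n5.env = false  [e.mk > -3]
6. n6.mk = 3  [terminal]
7. n7.cnt = 19  [terminal]
8. n8.idx = "nv"  [terminal]
9. n5.hot = 29  [A.cnt + 23]
10. n3.depth = true  [A.hot == 29]
11. n3.lim = 10  [A.hot * -1 + 39]
12. n3.tag = 23  [A.hot * 3 - 64]
13. n9.lab = 3  [S₁.tag - 20]
14. n10.cnt = -9  [-9]
15. n10.ok = -3  [B.lab - 6]
16. n10.env = true  [B.lab > 2]
17. n11.cnt = 30  [terminal]
18. n10.hot = 10  [A.cnt + A.ok + 22]
19. n9.live = false  [A.hot > 10]
20. n12.idx = "vq"  [terminal]
21. n2.depth = false  [S₁.lim > 10]
22. n2.lim = 10  [len(d.idx) + 8]
23. n2.tag = 20  [S₁.lim + 10]
24. n13.mk = 4  [terminal]
25. n0.depth = false  [h.key == true]
26. n0.lim = -9  [S₁.tag - 29]
27. n0.tag = 25  [e.mk + 21]

-3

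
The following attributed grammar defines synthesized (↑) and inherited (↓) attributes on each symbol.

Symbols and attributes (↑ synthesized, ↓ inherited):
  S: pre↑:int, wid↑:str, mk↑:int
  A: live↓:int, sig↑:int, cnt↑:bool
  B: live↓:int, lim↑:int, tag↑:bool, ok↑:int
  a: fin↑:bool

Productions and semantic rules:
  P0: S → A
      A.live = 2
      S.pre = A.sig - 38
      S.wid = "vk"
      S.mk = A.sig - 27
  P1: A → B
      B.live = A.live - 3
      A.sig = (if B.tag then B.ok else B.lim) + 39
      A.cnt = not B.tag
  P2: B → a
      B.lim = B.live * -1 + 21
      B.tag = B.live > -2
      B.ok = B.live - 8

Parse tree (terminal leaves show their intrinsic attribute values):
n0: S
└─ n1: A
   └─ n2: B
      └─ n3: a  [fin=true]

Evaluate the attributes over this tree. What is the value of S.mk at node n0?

1. n1.live = 2  [2]
2. n2.live = -1  [A.live - 3]
3. n3.fin = true  [terminal]
4. n2.lim = 22  [B.live * -1 + 21]
5. n2.tag = true  [B.live > -2]
6. n2.ok = -9  [B.live - 8]
7. n1.sig = 30  [(if B.tag then B.ok else B.lim) + 39]
8. n1.cnt = false  [not B.tag]
9. n0.pre = -8  [A.sig - 38]
10. n0.wid = "vk"  ["vk"]
11. n0.mk = 3  [A.sig - 27]

3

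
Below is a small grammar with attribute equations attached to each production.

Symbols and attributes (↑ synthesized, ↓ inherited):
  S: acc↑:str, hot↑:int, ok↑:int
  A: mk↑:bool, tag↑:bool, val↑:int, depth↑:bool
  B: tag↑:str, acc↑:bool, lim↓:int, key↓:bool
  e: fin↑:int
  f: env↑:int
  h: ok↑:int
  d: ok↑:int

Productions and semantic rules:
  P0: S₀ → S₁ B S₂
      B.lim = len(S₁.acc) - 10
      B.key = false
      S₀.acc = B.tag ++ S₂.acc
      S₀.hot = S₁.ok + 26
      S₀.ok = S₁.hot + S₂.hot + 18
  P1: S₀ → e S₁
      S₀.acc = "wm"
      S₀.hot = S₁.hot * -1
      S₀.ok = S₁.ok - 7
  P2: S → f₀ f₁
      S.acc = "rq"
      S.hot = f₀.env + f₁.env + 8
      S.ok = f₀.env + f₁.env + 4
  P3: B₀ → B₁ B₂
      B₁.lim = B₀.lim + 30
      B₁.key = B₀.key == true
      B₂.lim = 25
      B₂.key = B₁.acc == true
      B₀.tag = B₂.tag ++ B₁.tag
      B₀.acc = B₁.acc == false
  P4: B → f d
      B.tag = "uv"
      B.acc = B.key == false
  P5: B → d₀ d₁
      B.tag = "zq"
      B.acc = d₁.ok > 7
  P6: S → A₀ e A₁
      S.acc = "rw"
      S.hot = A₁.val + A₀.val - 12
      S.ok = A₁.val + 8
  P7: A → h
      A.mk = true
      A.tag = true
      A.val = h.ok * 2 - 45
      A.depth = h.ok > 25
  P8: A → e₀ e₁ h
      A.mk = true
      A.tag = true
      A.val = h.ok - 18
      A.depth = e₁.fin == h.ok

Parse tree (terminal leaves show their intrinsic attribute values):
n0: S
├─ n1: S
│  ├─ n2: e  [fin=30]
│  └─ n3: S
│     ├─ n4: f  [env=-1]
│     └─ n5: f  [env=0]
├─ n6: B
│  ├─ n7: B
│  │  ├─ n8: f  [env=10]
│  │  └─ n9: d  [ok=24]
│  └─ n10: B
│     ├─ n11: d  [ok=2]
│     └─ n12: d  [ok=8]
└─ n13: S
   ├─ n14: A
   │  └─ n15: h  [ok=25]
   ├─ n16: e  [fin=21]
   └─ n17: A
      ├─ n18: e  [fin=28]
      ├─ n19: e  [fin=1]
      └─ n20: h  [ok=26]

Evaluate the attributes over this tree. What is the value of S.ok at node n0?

1. n2.fin = 30  [terminal]
2. n4.env = -1  [terminal]
3. n5.env = 0  [terminal]
4. n3.acc = "rq"  ["rq"]
5. n3.hot = 7  [f₀.env + f₁.env + 8]
6. n3.ok = 3  [f₀.env + f₁.env + 4]
7. n1.acc = "wm"  ["wm"]
8. n1.hot = -7  [S₁.hot * -1]
9. n1.ok = -4  [S₁.ok - 7]
10. n6.lim = -8  [len(S₁.acc) - 10]
11. n6.key = false  [false]
12. n7.lim = 22  [B₀.lim + 30]
13. n7.key = false  [B₀.key == true]
14. n8.env = 10  [terminal]
15. n9.ok = 24  [terminal]
16. n7.tag = "uv"  ["uv"]
17. n7.acc = true  [B.key == false]
18. n10.lim = 25  [25]
19. n10.key = true  [B₁.acc == true]
20. n11.ok = 2  [terminal]
21. n12.ok = 8  [terminal]
22. n10.tag = "zq"  ["zq"]
23. n10.acc = true  [d₁.ok > 7]
24. n6.tag = "zquv"  [B₂.tag ++ B₁.tag]
25. n6.acc = false  [B₁.acc == false]
26. n15.ok = 25  [terminal]
27. n14.mk = true  [true]
28. n14.tag = true  [true]
29. n14.val = 5  [h.ok * 2 - 45]
30. n14.depth = false  [h.ok > 25]
31. n16.fin = 21  [terminal]
32. n18.fin = 28  [terminal]
33. n19.fin = 1  [terminal]
34. n20.ok = 26  [terminal]
35. n17.mk = true  [true]
36. n17.tag = true  [true]
37. n17.val = 8  [h.ok - 18]
38. n17.depth = false  [e₁.fin == h.ok]
39. n13.acc = "rw"  ["rw"]
40. n13.hot = 1  [A₁.val + A₀.val - 12]
41. n13.ok = 16  [A₁.val + 8]
42. n0.acc = "zquvrw"  [B.tag ++ S₂.acc]
43. n0.hot = 22  [S₁.ok + 26]
44. n0.ok = 12  [S₁.hot + S₂.hot + 18]

12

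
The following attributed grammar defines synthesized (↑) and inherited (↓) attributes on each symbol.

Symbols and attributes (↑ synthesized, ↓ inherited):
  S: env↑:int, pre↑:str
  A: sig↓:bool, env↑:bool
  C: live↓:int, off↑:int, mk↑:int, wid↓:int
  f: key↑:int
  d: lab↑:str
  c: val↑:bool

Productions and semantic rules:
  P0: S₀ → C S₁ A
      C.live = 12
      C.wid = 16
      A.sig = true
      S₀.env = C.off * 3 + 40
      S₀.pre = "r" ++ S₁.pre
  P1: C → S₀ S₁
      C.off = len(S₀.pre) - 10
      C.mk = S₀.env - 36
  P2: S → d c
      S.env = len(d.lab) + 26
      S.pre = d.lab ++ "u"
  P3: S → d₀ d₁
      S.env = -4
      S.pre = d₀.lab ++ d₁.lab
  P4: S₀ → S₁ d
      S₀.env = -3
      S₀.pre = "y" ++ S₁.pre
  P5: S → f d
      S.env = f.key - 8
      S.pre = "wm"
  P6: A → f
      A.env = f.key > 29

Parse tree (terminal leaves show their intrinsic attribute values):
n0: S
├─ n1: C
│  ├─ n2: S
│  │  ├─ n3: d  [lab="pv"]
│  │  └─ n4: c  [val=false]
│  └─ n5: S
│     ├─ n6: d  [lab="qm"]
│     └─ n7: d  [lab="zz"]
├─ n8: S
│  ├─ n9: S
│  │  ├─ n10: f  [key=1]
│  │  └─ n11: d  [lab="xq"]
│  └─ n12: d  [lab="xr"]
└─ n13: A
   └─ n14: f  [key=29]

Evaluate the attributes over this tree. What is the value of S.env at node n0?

19

1. n1.live = 12  [12]
2. n1.wid = 16  [16]
3. n3.lab = "pv"  [terminal]
4. n4.val = false  [terminal]
5. n2.env = 28  [len(d.lab) + 26]
6. n2.pre = "pvu"  [d.lab ++ "u"]
7. n6.lab = "qm"  [terminal]
8. n7.lab = "zz"  [terminal]
9. n5.env = -4  [-4]
10. n5.pre = "qmzz"  [d₀.lab ++ d₁.lab]
11. n1.off = -7  [len(S₀.pre) - 10]
12. n1.mk = -8  [S₀.env - 36]
13. n10.key = 1  [terminal]
14. n11.lab = "xq"  [terminal]
15. n9.env = -7  [f.key - 8]
16. n9.pre = "wm"  ["wm"]
17. n12.lab = "xr"  [terminal]
18. n8.env = -3  [-3]
19. n8.pre = "ywm"  ["y" ++ S₁.pre]
20. n13.sig = true  [true]
21. n14.key = 29  [terminal]
22. n13.env = false  [f.key > 29]
23. n0.env = 19  [C.off * 3 + 40]
24. n0.pre = "rywm"  ["r" ++ S₁.pre]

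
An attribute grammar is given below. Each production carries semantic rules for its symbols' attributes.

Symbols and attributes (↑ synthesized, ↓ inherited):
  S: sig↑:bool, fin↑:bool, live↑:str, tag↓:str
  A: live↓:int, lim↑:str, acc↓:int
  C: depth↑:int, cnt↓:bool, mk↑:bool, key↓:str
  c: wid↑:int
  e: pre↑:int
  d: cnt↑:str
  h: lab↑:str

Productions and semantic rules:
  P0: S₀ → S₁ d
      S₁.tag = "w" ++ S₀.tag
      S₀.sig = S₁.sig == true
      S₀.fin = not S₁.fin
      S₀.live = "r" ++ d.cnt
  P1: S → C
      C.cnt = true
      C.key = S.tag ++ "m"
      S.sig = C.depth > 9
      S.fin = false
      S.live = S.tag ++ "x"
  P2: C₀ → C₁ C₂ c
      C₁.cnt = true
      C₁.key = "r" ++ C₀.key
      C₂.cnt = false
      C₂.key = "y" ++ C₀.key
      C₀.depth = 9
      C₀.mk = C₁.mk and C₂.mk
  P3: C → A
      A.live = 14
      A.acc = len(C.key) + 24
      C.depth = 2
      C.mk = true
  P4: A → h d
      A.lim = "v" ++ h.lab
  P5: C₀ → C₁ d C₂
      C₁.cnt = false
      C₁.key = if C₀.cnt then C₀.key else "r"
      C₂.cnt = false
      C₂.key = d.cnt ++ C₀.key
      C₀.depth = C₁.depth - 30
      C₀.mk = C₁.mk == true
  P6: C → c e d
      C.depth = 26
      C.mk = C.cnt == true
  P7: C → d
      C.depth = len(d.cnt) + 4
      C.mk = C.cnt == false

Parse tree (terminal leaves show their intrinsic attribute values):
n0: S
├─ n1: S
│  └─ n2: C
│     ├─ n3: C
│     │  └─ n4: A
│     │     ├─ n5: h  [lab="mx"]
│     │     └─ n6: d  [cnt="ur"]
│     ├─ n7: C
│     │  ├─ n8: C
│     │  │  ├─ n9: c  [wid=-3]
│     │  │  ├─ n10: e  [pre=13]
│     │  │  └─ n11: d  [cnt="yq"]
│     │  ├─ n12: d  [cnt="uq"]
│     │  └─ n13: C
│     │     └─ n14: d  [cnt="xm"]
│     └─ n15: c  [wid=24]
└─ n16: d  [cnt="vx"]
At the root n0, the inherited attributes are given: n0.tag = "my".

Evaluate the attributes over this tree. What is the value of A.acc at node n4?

29

1. n0.tag = "my"  [given at root]
2. n1.tag = "wmy"  ["w" ++ S₀.tag]
3. n2.cnt = true  [true]
4. n2.key = "wmym"  [S.tag ++ "m"]
5. n3.cnt = true  [true]
6. n3.key = "rwmym"  ["r" ++ C₀.key]
7. n4.live = 14  [14]
8. n4.acc = 29  [len(C.key) + 24]
9. n5.lab = "mx"  [terminal]
10. n6.cnt = "ur"  [terminal]
11. n4.lim = "vmx"  ["v" ++ h.lab]
12. n3.depth = 2  [2]
13. n3.mk = true  [true]
14. n7.cnt = false  [false]
15. n7.key = "ywmym"  ["y" ++ C₀.key]
16. n8.cnt = false  [false]
17. n8.key = "r"  [if C₀.cnt then C₀.key else "r"]
18. n9.wid = -3  [terminal]
19. n10.pre = 13  [terminal]
20. n11.cnt = "yq"  [terminal]
21. n8.depth = 26  [26]
22. n8.mk = false  [C.cnt == true]
23. n12.cnt = "uq"  [terminal]
24. n13.cnt = false  [false]
25. n13.key = "uqywmym"  [d.cnt ++ C₀.key]
26. n14.cnt = "xm"  [terminal]
27. n13.depth = 6  [len(d.cnt) + 4]
28. n13.mk = true  [C.cnt == false]
29. n7.depth = -4  [C₁.depth - 30]
30. n7.mk = false  [C₁.mk == true]
31. n15.wid = 24  [terminal]
32. n2.depth = 9  [9]
33. n2.mk = false  [C₁.mk and C₂.mk]
34. n1.sig = false  [C.depth > 9]
35. n1.fin = false  [false]
36. n1.live = "wmyx"  [S.tag ++ "x"]
37. n16.cnt = "vx"  [terminal]
38. n0.sig = false  [S₁.sig == true]
39. n0.fin = true  [not S₁.fin]
40. n0.live = "rvx"  ["r" ++ d.cnt]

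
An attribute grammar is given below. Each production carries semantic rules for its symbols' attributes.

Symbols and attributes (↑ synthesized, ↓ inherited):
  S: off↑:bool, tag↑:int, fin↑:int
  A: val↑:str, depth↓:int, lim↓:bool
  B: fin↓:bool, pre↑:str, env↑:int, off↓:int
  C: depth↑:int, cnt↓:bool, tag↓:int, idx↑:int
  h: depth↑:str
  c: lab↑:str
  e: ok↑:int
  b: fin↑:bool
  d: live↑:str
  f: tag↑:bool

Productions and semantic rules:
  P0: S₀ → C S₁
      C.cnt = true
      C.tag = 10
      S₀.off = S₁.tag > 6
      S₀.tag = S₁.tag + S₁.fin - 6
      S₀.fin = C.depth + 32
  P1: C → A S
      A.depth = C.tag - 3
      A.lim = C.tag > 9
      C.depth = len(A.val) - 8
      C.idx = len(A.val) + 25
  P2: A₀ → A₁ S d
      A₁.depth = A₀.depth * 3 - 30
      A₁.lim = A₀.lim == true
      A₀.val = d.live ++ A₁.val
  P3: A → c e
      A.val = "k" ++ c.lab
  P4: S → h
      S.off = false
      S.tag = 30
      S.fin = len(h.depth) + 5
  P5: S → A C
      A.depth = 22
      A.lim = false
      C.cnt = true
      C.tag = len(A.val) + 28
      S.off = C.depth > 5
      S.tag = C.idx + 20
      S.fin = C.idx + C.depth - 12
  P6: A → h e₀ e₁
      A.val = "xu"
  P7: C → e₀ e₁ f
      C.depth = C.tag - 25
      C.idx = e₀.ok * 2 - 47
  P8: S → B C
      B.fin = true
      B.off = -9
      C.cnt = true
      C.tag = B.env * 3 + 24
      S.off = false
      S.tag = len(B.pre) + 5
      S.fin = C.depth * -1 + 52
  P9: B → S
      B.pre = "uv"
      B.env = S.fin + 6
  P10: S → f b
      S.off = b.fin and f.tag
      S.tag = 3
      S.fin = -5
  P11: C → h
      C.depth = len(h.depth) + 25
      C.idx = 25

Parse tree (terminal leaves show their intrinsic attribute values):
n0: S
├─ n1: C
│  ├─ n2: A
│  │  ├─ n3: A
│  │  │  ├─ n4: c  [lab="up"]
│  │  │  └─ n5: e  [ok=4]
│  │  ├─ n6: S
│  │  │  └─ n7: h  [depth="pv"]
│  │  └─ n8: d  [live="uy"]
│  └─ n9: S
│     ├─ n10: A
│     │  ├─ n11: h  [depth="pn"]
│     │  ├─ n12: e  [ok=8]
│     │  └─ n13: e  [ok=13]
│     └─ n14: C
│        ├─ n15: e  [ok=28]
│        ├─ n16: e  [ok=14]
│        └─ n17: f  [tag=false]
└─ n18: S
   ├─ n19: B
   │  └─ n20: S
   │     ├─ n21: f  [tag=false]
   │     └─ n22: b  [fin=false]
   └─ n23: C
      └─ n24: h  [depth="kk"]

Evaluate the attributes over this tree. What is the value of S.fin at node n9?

2

1. n1.cnt = true  [true]
2. n1.tag = 10  [10]
3. n2.depth = 7  [C.tag - 3]
4. n2.lim = true  [C.tag > 9]
5. n3.depth = -9  [A₀.depth * 3 - 30]
6. n3.lim = true  [A₀.lim == true]
7. n4.lab = "up"  [terminal]
8. n5.ok = 4  [terminal]
9. n3.val = "kup"  ["k" ++ c.lab]
10. n7.depth = "pv"  [terminal]
11. n6.off = false  [false]
12. n6.tag = 30  [30]
13. n6.fin = 7  [len(h.depth) + 5]
14. n8.live = "uy"  [terminal]
15. n2.val = "uykup"  [d.live ++ A₁.val]
16. n10.depth = 22  [22]
17. n10.lim = false  [false]
18. n11.depth = "pn"  [terminal]
19. n12.ok = 8  [terminal]
20. n13.ok = 13  [terminal]
21. n10.val = "xu"  ["xu"]
22. n14.cnt = true  [true]
23. n14.tag = 30  [len(A.val) + 28]
24. n15.ok = 28  [terminal]
25. n16.ok = 14  [terminal]
26. n17.tag = false  [terminal]
27. n14.depth = 5  [C.tag - 25]
28. n14.idx = 9  [e₀.ok * 2 - 47]
29. n9.off = false  [C.depth > 5]
30. n9.tag = 29  [C.idx + 20]
31. n9.fin = 2  [C.idx + C.depth - 12]
32. n1.depth = -3  [len(A.val) - 8]
33. n1.idx = 30  [len(A.val) + 25]
34. n19.fin = true  [true]
35. n19.off = -9  [-9]
36. n21.tag = false  [terminal]
37. n22.fin = false  [terminal]
38. n20.off = false  [b.fin and f.tag]
39. n20.tag = 3  [3]
40. n20.fin = -5  [-5]
41. n19.pre = "uv"  ["uv"]
42. n19.env = 1  [S.fin + 6]
43. n23.cnt = true  [true]
44. n23.tag = 27  [B.env * 3 + 24]
45. n24.depth = "kk"  [terminal]
46. n23.depth = 27  [len(h.depth) + 25]
47. n23.idx = 25  [25]
48. n18.off = false  [false]
49. n18.tag = 7  [len(B.pre) + 5]
50. n18.fin = 25  [C.depth * -1 + 52]
51. n0.off = true  [S₁.tag > 6]
52. n0.tag = 26  [S₁.tag + S₁.fin - 6]
53. n0.fin = 29  [C.depth + 32]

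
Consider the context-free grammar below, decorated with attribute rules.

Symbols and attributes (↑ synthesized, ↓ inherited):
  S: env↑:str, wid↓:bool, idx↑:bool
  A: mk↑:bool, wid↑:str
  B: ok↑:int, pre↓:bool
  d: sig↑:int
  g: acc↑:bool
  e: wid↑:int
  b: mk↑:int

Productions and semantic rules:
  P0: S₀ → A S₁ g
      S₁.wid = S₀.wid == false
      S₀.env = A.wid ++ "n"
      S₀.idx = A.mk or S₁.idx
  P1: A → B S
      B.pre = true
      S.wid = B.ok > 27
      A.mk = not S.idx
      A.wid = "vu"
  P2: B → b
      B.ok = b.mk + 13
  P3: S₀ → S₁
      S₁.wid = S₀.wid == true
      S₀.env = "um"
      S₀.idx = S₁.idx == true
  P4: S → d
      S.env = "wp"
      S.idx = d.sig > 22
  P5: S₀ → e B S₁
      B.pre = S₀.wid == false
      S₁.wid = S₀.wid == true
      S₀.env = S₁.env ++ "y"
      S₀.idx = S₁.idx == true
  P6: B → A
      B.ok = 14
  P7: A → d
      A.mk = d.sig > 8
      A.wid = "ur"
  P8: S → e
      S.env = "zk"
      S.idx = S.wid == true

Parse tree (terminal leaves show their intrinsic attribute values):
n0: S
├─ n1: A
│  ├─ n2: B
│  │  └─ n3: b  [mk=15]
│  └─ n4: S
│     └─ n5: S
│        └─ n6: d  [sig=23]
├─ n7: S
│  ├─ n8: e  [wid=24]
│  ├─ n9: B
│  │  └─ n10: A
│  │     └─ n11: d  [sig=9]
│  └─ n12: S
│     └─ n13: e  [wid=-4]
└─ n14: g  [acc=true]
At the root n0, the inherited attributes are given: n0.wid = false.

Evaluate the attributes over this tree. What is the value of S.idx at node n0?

1. n0.wid = false  [given at root]
2. n2.pre = true  [true]
3. n3.mk = 15  [terminal]
4. n2.ok = 28  [b.mk + 13]
5. n4.wid = true  [B.ok > 27]
6. n5.wid = true  [S₀.wid == true]
7. n6.sig = 23  [terminal]
8. n5.env = "wp"  ["wp"]
9. n5.idx = true  [d.sig > 22]
10. n4.env = "um"  ["um"]
11. n4.idx = true  [S₁.idx == true]
12. n1.mk = false  [not S.idx]
13. n1.wid = "vu"  ["vu"]
14. n7.wid = true  [S₀.wid == false]
15. n8.wid = 24  [terminal]
16. n9.pre = false  [S₀.wid == false]
17. n11.sig = 9  [terminal]
18. n10.mk = true  [d.sig > 8]
19. n10.wid = "ur"  ["ur"]
20. n9.ok = 14  [14]
21. n12.wid = true  [S₀.wid == true]
22. n13.wid = -4  [terminal]
23. n12.env = "zk"  ["zk"]
24. n12.idx = true  [S.wid == true]
25. n7.env = "zky"  [S₁.env ++ "y"]
26. n7.idx = true  [S₁.idx == true]
27. n14.acc = true  [terminal]
28. n0.env = "vun"  [A.wid ++ "n"]
29. n0.idx = true  [A.mk or S₁.idx]

true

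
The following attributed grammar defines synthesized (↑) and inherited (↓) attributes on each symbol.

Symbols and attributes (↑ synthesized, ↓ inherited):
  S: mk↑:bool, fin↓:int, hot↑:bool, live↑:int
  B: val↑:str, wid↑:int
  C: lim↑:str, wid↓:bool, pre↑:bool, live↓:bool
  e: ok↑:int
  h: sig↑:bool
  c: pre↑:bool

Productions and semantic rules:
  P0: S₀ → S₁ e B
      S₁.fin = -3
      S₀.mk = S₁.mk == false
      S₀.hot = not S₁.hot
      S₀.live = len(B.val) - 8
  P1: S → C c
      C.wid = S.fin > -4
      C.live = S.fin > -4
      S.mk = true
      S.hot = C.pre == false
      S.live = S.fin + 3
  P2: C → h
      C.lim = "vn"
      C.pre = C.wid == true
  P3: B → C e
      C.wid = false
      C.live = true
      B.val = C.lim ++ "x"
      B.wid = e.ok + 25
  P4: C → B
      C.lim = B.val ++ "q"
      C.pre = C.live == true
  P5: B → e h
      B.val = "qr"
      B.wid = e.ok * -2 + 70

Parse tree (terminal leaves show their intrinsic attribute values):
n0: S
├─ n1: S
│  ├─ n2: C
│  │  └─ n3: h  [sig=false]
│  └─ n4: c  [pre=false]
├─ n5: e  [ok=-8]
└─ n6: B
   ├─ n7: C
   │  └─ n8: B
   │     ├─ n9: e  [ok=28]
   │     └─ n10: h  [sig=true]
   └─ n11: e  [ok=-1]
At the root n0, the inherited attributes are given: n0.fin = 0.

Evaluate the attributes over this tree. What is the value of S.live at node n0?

-4

1. n0.fin = 0  [given at root]
2. n1.fin = -3  [-3]
3. n2.wid = true  [S.fin > -4]
4. n2.live = true  [S.fin > -4]
5. n3.sig = false  [terminal]
6. n2.lim = "vn"  ["vn"]
7. n2.pre = true  [C.wid == true]
8. n4.pre = false  [terminal]
9. n1.mk = true  [true]
10. n1.hot = false  [C.pre == false]
11. n1.live = 0  [S.fin + 3]
12. n5.ok = -8  [terminal]
13. n7.wid = false  [false]
14. n7.live = true  [true]
15. n9.ok = 28  [terminal]
16. n10.sig = true  [terminal]
17. n8.val = "qr"  ["qr"]
18. n8.wid = 14  [e.ok * -2 + 70]
19. n7.lim = "qrq"  [B.val ++ "q"]
20. n7.pre = true  [C.live == true]
21. n11.ok = -1  [terminal]
22. n6.val = "qrqx"  [C.lim ++ "x"]
23. n6.wid = 24  [e.ok + 25]
24. n0.mk = false  [S₁.mk == false]
25. n0.hot = true  [not S₁.hot]
26. n0.live = -4  [len(B.val) - 8]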